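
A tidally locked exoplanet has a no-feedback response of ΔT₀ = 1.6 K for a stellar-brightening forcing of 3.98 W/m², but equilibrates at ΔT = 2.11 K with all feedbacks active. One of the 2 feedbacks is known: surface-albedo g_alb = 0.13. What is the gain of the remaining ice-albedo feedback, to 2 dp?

Amplification A = ΔT/ΔT₀ = 2.11/1.6 = 1.319.
Total gain g = 1 − 1/A = 1 − 1/1.319 = 0.2418.
The known gain is 0.13.
g_ice = 0.2418 − 0.13 = 0.11.

0.11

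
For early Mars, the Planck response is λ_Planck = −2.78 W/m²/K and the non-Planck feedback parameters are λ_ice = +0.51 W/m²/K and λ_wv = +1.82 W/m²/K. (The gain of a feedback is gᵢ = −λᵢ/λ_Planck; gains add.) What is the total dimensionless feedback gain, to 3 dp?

0.838

Convert to gains: g_ice = 0.51/2.78 = 0.1835; g_wv = 1.82/2.78 = 0.6547.
Total gain g = 0.8382.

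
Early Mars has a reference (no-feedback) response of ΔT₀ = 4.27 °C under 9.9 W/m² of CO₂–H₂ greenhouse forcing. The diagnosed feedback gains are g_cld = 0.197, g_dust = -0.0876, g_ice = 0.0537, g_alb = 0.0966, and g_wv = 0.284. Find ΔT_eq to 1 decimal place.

9.4 °C

Total gain g = 0.197 − 0.0876 + 0.0537 + 0.0966 + 0.284 = 0.5437.
Amplification A = 1/(1 − 0.5437) = 2.192.
ΔT = 4.27 × 2.192 = 9.4 °C.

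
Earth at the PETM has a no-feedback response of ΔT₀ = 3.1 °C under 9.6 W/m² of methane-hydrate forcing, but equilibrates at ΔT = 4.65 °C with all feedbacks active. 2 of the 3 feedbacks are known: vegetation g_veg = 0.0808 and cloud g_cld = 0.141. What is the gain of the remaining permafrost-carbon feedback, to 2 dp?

0.11

Amplification A = ΔT/ΔT₀ = 4.65/3.1 = 1.5.
Total gain g = 1 − 1/A = 1 − 1/1.5 = 0.3333.
Known gains sum to 0.0808 + 0.141 = 0.2218.
g_pf = 0.3333 − 0.2218 = 0.11.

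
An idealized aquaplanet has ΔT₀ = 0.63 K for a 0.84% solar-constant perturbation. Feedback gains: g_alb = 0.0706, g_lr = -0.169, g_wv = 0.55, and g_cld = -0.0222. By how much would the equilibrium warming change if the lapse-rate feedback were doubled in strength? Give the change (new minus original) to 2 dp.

Original: g = 0.4294, ΔT = 0.63/(1−0.4294) = 1.1041 K.
With doubled lapse-rate: g' = 0.2604, ΔT' = 0.63/(1−0.2604) = 0.8518 K.
Change = 0.8518 − 1.1041 = -0.25 K.

-0.25 K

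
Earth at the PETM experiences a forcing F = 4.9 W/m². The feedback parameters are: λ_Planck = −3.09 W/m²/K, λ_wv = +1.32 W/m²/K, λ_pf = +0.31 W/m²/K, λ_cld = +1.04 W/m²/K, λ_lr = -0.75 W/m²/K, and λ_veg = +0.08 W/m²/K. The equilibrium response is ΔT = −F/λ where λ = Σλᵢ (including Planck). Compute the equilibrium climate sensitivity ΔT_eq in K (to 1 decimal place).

4.5 K

Net feedback parameter λ = (−3.09) + (+1.32) + (+0.31) + (+1.04) + (-0.75) + (+0.08) = -1.09 W/m²/K.
ΔT = −F/λ = −4.9/(-1.09) = 4.5 K.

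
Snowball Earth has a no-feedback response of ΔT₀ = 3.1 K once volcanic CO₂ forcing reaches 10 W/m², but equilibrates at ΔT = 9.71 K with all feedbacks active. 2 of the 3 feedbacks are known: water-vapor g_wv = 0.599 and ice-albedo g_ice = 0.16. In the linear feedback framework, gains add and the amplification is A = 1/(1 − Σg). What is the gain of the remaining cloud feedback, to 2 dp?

-0.08

Amplification A = ΔT/ΔT₀ = 9.71/3.1 = 3.132.
Total gain g = 1 − 1/A = 1 − 1/3.132 = 0.6807.
Known gains sum to 0.599 + 0.16 = 0.759.
g_cld = 0.6807 − 0.759 = -0.08.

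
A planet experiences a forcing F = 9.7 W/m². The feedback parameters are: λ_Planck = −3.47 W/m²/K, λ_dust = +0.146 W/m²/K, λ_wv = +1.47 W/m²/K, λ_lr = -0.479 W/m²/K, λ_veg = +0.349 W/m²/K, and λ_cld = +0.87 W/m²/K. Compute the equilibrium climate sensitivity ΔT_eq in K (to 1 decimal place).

8.7 K

Net feedback parameter λ = (−3.47) + (+0.146) + (+1.47) + (-0.479) + (+0.349) + (+0.87) = -1.114 W/m²/K.
ΔT = −F/λ = −9.7/(-1.114) = 8.7 K.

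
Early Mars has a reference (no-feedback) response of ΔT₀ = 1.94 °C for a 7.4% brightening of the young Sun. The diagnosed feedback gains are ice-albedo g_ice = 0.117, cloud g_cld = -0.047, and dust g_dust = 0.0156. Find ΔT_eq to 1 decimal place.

2.1 °C

Total gain g = 0.117 − 0.047 + 0.0156 = 0.0856.
Amplification A = 1/(1 − 0.0856) = 1.094.
ΔT = 1.94 × 1.094 = 2.1 °C.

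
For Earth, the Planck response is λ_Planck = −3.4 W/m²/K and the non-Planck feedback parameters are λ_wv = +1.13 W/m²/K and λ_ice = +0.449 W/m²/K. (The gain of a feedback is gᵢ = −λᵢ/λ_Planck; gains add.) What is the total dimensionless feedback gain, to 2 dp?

0.46

Convert to gains: g_wv = 1.13/3.4 = 0.3324; g_ice = 0.449/3.4 = 0.1321.
Total gain g = 0.4645.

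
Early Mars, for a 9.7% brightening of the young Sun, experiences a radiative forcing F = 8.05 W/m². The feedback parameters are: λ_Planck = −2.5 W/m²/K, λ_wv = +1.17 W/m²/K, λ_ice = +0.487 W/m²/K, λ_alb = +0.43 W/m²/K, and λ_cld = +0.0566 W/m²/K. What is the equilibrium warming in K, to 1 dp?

Net feedback parameter λ = (−2.5) + (+1.17) + (+0.487) + (+0.43) + (+0.0566) = -0.3564 W/m²/K.
ΔT = −F/λ = −8.05/(-0.3564) = 22.6 K.

22.6 K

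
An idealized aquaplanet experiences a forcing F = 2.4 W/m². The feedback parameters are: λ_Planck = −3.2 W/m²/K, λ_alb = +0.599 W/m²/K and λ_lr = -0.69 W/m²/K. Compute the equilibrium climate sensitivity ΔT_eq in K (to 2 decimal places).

Net feedback parameter λ = (−3.2) + (+0.599) + (-0.69) = -3.291 W/m²/K.
ΔT = −F/λ = −2.4/(-3.291) = 0.73 K.

0.73 K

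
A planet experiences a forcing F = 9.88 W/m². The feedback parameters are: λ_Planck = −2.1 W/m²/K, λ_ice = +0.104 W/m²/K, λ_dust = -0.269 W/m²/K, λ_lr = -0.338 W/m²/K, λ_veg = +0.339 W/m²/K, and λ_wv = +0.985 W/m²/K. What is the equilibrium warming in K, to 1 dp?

7.7 K

Net feedback parameter λ = (−2.1) + (+0.104) + (-0.269) + (-0.338) + (+0.339) + (+0.985) = -1.279 W/m²/K.
ΔT = −F/λ = −9.88/(-1.279) = 7.7 K.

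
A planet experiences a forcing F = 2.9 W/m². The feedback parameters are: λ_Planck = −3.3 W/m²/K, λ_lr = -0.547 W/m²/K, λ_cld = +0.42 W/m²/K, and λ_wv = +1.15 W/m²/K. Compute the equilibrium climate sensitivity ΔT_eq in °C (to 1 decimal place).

Net feedback parameter λ = (−3.3) + (-0.547) + (+0.42) + (+1.15) = -2.277 W/m²/K.
ΔT = −F/λ = −2.9/(-2.277) = 1.3 °C.

1.3 °C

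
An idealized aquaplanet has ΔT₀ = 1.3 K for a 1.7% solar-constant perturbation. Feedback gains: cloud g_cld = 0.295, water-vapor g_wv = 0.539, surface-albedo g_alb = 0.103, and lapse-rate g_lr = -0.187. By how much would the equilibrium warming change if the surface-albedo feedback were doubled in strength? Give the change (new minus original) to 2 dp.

Original: g = 0.75, ΔT = 1.3/(1−0.75) = 5.2000 K.
With doubled surface-albedo: g' = 0.853, ΔT' = 1.3/(1−0.853) = 8.8435 K.
Change = 8.8435 − 5.2000 = 3.64 K.

3.64 K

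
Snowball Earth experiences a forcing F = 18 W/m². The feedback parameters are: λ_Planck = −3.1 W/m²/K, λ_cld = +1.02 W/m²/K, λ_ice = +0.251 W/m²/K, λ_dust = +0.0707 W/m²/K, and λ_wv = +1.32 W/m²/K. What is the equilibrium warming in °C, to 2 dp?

Net feedback parameter λ = (−3.1) + (+1.02) + (+0.251) + (+0.0707) + (+1.32) = -0.4383 W/m²/K.
ΔT = −F/λ = −18/(-0.4383) = 41.07 °C.

41.07 °C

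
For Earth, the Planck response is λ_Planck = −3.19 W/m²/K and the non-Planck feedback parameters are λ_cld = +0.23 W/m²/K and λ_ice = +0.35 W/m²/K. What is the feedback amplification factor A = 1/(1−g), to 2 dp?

Convert to gains: g_cld = 0.23/3.19 = 0.0721; g_ice = 0.35/3.19 = 0.1097.
Total gain g = 0.1818.
A = 1/(1 − 0.1818) = 1.22.

1.22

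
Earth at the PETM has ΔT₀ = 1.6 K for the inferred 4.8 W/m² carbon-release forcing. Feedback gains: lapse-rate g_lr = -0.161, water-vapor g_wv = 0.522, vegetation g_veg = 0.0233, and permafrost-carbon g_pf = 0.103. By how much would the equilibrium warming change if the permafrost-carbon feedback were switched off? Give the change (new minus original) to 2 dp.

Original: g = 0.4873, ΔT = 1.6/(1−0.4873) = 3.1207 K.
Without permafrost-carbon: g' = 0.3843, ΔT' = 1.6/(1−0.3843) = 2.5987 K.
Change = 2.5987 − 3.1207 = -0.52 K.

-0.52 K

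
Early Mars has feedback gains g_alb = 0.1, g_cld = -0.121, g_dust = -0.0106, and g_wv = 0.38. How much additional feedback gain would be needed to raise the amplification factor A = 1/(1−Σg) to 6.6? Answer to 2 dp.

Current total gain = 0.3484.
Target gain for A = 6.6: g* = 1 − 1/6.6 = 0.8485.
Additional gain needed = 0.8485 − 0.3484 = 0.50.

0.50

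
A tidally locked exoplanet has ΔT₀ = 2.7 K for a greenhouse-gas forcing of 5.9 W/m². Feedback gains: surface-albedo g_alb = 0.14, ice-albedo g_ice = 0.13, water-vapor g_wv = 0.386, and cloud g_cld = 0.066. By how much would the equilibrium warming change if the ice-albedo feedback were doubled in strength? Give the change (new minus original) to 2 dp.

8.53 K

Original: g = 0.722, ΔT = 2.7/(1−0.722) = 9.7122 K.
With doubled ice-albedo: g' = 0.852, ΔT' = 2.7/(1−0.852) = 18.2432 K.
Change = 18.2432 − 9.7122 = 8.53 K.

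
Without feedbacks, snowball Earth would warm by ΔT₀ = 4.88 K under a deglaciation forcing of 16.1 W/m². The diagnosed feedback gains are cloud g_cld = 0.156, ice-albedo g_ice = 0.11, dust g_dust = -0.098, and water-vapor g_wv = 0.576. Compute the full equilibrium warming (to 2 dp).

Total gain g = 0.156 + 0.11 − 0.098 + 0.576 = 0.744.
Amplification A = 1/(1 − 0.744) = 3.906.
ΔT = 4.88 × 3.906 = 19.06 K.

19.06 K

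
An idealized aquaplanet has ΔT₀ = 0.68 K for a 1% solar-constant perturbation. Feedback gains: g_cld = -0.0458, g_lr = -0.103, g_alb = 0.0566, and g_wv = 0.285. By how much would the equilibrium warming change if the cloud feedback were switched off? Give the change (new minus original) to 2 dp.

0.05 K

Original: g = 0.1928, ΔT = 0.68/(1−0.1928) = 0.8424 K.
Without cloud: g' = 0.2386, ΔT' = 0.68/(1−0.2386) = 0.8931 K.
Change = 0.8931 − 0.8424 = 0.05 K.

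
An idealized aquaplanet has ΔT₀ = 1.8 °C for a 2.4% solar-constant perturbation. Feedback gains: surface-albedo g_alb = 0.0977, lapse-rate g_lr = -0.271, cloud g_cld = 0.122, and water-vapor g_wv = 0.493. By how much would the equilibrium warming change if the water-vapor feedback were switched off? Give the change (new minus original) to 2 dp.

-1.51 °C

Original: g = 0.4417, ΔT = 1.8/(1−0.4417) = 3.2241 °C.
Without water-vapor: g' = -0.0513, ΔT' = 1.8/(1+0.0513) = 1.7122 °C.
Change = 1.7122 − 3.2241 = -1.51 °C.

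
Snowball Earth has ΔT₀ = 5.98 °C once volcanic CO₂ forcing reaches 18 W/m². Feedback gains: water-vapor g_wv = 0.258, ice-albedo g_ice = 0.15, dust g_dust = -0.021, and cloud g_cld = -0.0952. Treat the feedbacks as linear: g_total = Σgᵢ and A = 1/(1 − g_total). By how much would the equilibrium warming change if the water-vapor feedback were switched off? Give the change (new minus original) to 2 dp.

Original: g = 0.2918, ΔT = 5.98/(1−0.2918) = 8.4439 °C.
Without water-vapor: g' = 0.0338, ΔT' = 5.98/(1−0.0338) = 6.1892 °C.
Change = 6.1892 − 8.4439 = -2.25 °C.

-2.25 °C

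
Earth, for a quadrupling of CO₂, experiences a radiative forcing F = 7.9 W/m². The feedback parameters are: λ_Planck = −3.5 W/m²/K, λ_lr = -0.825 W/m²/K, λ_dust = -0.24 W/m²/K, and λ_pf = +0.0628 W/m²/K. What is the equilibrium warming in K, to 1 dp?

Net feedback parameter λ = (−3.5) + (-0.825) + (-0.24) + (+0.0628) = -4.5022 W/m²/K.
ΔT = −F/λ = −7.9/(-4.5022) = 1.8 K.

1.8 K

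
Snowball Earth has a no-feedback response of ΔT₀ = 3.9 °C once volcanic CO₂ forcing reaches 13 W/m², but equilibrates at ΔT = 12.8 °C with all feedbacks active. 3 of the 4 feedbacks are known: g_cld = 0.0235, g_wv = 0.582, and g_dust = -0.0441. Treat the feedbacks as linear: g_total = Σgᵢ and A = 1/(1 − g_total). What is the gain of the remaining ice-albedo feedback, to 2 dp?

Amplification A = ΔT/ΔT₀ = 12.8/3.9 = 3.282.
Total gain g = 1 − 1/A = 1 − 1/3.282 = 0.6953.
Known gains sum to 0.0235 + 0.582 − 0.0441 = 0.5614.
g_ice = 0.6953 − 0.5614 = 0.13.

0.13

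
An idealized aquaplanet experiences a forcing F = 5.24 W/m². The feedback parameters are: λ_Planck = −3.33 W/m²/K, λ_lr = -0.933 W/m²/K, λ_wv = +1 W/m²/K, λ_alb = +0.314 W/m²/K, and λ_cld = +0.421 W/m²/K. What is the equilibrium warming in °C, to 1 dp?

Net feedback parameter λ = (−3.33) + (-0.933) + (+1) + (+0.314) + (+0.421) = -2.528 W/m²/K.
ΔT = −F/λ = −5.24/(-2.528) = 2.1 °C.

2.1 °C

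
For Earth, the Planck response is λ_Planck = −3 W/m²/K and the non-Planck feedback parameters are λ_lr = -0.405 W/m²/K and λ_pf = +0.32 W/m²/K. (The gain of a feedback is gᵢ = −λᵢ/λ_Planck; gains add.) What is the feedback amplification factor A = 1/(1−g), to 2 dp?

0.97

Convert to gains: g_lr = -0.405/3 = -0.135; g_pf = 0.32/3 = 0.1067.
Total gain g = -0.0283.
A = 1/(1 + 0.0283) = 0.97.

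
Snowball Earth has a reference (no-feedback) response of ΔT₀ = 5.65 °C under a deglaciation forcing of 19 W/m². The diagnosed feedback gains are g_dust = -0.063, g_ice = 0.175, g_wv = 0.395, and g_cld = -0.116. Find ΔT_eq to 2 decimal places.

Total gain g = -0.063 + 0.175 + 0.395 − 0.116 = 0.391.
Amplification A = 1/(1 − 0.391) = 1.642.
ΔT = 5.65 × 1.642 = 9.28 °C.

9.28 °C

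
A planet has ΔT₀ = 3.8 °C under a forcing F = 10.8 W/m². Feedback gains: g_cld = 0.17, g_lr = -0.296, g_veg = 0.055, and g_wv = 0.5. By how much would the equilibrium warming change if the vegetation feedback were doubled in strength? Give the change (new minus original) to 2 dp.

0.71 °C

Original: g = 0.429, ΔT = 3.8/(1−0.429) = 6.6550 °C.
With doubled vegetation: g' = 0.484, ΔT' = 3.8/(1−0.484) = 7.3643 °C.
Change = 7.3643 − 6.6550 = 0.71 °C.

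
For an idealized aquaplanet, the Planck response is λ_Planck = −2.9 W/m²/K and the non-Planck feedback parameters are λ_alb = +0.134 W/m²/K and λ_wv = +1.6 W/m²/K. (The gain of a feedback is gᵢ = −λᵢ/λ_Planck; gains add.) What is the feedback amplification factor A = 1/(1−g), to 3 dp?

Convert to gains: g_alb = 0.134/2.9 = 0.04621; g_wv = 1.6/2.9 = 0.5517.
Total gain g = 0.59791.
A = 1/(1 − 0.59791) = 2.487.

2.487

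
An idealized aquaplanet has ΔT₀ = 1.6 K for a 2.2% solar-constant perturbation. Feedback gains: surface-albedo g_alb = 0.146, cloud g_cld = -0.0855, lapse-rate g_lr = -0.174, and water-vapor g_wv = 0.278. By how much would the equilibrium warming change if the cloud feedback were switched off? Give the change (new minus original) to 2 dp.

Original: g = 0.1645, ΔT = 1.6/(1−0.1645) = 1.9150 K.
Without cloud: g' = 0.25, ΔT' = 1.6/(1−0.25) = 2.1333 K.
Change = 2.1333 − 1.9150 = 0.22 K.

0.22 K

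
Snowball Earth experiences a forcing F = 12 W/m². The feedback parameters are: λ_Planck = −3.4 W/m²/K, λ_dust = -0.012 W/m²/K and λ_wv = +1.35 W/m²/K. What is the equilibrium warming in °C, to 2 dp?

5.82 °C

Net feedback parameter λ = (−3.4) + (-0.012) + (+1.35) = -2.062 W/m²/K.
ΔT = −F/λ = −12/(-2.062) = 5.82 °C.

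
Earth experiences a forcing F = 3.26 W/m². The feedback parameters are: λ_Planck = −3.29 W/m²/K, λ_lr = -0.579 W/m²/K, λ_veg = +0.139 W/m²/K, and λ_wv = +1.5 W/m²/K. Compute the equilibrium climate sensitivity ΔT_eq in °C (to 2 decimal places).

1.46 °C

Net feedback parameter λ = (−3.29) + (-0.579) + (+0.139) + (+1.5) = -2.23 W/m²/K.
ΔT = −F/λ = −3.26/(-2.23) = 1.46 °C.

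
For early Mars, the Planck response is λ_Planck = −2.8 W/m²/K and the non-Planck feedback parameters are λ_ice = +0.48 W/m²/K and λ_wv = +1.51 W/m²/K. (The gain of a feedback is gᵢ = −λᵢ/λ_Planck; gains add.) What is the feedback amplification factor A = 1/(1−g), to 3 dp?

3.457

Convert to gains: g_ice = 0.48/2.8 = 0.1714; g_wv = 1.51/2.8 = 0.5393.
Total gain g = 0.7107.
A = 1/(1 − 0.7107) = 3.457.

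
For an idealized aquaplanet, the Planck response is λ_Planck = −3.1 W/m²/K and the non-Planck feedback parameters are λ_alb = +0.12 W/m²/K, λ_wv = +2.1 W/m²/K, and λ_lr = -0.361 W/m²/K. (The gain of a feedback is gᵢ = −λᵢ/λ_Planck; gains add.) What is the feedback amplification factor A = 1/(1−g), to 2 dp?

Convert to gains: g_alb = 0.12/3.1 = 0.03871; g_wv = 2.1/3.1 = 0.6774; g_lr = -0.361/3.1 = -0.1165.
Total gain g = 0.59961.
A = 1/(1 − 0.59961) = 2.50.

2.50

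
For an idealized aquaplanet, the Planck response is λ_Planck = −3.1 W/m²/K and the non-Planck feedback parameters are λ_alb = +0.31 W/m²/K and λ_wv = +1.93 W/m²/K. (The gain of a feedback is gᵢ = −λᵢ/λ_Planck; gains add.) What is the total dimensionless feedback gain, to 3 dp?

Convert to gains: g_alb = 0.31/3.1 = 0.1; g_wv = 1.93/3.1 = 0.6226.
Total gain g = 0.7226.

0.723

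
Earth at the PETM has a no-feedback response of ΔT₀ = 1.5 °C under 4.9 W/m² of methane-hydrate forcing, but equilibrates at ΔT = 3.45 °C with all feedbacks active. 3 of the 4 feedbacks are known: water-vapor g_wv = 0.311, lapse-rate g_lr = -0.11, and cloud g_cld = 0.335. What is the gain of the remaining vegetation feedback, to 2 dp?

Amplification A = ΔT/ΔT₀ = 3.45/1.5 = 2.3.
Total gain g = 1 − 1/A = 1 − 1/2.3 = 0.5652.
Known gains sum to 0.311 − 0.11 + 0.335 = 0.536.
g_veg = 0.5652 − 0.536 = 0.03.

0.03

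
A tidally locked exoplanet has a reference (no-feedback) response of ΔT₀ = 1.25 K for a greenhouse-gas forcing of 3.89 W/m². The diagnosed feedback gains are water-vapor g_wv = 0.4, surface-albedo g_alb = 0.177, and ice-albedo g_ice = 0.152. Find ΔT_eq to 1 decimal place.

4.6 K

Total gain g = 0.4 + 0.177 + 0.152 = 0.729.
Amplification A = 1/(1 − 0.729) = 3.69.
ΔT = 1.25 × 3.69 = 4.6 K.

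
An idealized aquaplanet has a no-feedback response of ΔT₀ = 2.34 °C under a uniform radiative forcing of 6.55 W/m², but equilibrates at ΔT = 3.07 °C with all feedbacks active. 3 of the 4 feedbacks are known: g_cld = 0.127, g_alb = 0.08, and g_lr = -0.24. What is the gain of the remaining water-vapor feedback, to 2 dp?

0.27

Amplification A = ΔT/ΔT₀ = 3.07/2.34 = 1.312.
Total gain g = 1 − 1/A = 1 − 1/1.312 = 0.2378.
Known gains sum to 0.127 + 0.08 − 0.24 = -0.033.
g_wv = 0.2378 + 0.033 = 0.27.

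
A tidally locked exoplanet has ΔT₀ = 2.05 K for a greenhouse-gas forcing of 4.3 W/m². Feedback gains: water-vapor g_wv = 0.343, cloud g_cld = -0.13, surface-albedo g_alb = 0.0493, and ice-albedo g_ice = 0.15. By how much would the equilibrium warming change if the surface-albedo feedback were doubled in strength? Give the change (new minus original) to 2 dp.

Original: g = 0.4123, ΔT = 2.05/(1−0.4123) = 3.4882 K.
With doubled surface-albedo: g' = 0.4616, ΔT' = 2.05/(1−0.4616) = 3.8076 K.
Change = 3.8076 − 3.4882 = 0.32 K.

0.32 K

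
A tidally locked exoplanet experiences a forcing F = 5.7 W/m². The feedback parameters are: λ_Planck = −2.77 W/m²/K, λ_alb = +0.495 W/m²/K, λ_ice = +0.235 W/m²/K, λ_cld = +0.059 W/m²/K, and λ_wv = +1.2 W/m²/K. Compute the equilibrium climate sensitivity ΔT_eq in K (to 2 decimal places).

Net feedback parameter λ = (−2.77) + (+0.495) + (+0.235) + (+0.059) + (+1.2) = -0.781 W/m²/K.
ΔT = −F/λ = −5.7/(-0.781) = 7.30 K.

7.30 K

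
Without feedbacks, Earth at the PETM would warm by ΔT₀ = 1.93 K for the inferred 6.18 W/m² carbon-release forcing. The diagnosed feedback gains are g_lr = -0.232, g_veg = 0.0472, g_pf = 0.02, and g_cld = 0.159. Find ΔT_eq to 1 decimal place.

1.9 K

Total gain g = -0.232 + 0.0472 + 0.02 + 0.159 = -0.0058.
Amplification A = 1/(1 + 0.0058) = 0.9942.
ΔT = 1.93 × 0.9942 = 1.9 K.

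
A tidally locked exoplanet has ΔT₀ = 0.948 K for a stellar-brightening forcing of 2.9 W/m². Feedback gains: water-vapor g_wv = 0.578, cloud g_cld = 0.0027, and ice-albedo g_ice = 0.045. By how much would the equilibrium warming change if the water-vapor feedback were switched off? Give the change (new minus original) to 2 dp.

Original: g = 0.6257, ΔT = 0.948/(1−0.6257) = 2.5327 K.
Without water-vapor: g' = 0.0477, ΔT' = 0.948/(1−0.0477) = 0.9955 K.
Change = 0.9955 − 2.5327 = -1.54 K.

-1.54 K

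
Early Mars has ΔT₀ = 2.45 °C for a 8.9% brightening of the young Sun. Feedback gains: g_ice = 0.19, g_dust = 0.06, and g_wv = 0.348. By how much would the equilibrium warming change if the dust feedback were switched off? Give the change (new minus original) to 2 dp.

Original: g = 0.598, ΔT = 2.45/(1−0.598) = 6.0945 °C.
Without dust: g' = 0.538, ΔT' = 2.45/(1−0.538) = 5.3030 °C.
Change = 5.3030 − 6.0945 = -0.79 °C.

-0.79 °C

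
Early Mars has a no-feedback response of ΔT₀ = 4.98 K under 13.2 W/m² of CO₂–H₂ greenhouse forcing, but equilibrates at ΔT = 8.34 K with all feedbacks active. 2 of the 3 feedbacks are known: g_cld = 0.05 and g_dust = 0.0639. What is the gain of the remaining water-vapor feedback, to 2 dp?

0.29

Amplification A = ΔT/ΔT₀ = 8.34/4.98 = 1.675.
Total gain g = 1 − 1/A = 1 − 1/1.675 = 0.403.
Known gains sum to 0.05 + 0.0639 = 0.1139.
g_wv = 0.403 − 0.1139 = 0.29.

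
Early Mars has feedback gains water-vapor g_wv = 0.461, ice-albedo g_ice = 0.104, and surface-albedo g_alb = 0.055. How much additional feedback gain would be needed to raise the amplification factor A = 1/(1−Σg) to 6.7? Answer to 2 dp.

0.23

Current total gain = 0.62.
Target gain for A = 6.7: g* = 1 − 1/6.7 = 0.8507.
Additional gain needed = 0.8507 − 0.62 = 0.23.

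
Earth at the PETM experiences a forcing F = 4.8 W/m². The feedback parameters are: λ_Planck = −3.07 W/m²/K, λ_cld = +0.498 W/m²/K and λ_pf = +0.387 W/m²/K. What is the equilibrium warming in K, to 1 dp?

2.2 K

Net feedback parameter λ = (−3.07) + (+0.498) + (+0.387) = -2.185 W/m²/K.
ΔT = −F/λ = −4.8/(-2.185) = 2.2 K.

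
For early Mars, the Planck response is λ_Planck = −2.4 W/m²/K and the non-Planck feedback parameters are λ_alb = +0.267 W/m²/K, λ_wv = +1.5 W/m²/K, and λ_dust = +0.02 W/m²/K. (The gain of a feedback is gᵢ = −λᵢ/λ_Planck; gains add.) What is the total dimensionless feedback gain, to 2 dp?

0.74

Convert to gains: g_alb = 0.267/2.4 = 0.1113; g_wv = 1.5/2.4 = 0.625; g_dust = 0.02/2.4 = 0.008333.
Total gain g = 0.744633.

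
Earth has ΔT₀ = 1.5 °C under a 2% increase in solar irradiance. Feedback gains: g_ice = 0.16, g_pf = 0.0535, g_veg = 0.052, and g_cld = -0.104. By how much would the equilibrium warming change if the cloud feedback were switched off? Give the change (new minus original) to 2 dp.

Original: g = 0.1615, ΔT = 1.5/(1−0.1615) = 1.7889 °C.
Without cloud: g' = 0.2655, ΔT' = 1.5/(1−0.2655) = 2.0422 °C.
Change = 2.0422 − 1.7889 = 0.25 °C.

0.25 °C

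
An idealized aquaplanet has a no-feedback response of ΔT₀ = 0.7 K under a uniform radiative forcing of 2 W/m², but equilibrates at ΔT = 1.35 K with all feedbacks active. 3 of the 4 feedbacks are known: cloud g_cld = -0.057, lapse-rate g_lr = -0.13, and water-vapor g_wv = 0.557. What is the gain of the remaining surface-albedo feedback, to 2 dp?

0.11

Amplification A = ΔT/ΔT₀ = 1.35/0.7 = 1.929.
Total gain g = 1 − 1/A = 1 − 1/1.929 = 0.4816.
Known gains sum to -0.057 − 0.13 + 0.557 = 0.37.
g_alb = 0.4816 − 0.37 = 0.11.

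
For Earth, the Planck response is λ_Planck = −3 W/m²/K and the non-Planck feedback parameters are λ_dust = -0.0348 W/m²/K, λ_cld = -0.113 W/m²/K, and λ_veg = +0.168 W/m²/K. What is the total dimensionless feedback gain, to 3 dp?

Convert to gains: g_dust = -0.0348/3 = -0.0116; g_cld = -0.113/3 = -0.03767; g_veg = 0.168/3 = 0.056.
Total gain g = 0.00673.

0.007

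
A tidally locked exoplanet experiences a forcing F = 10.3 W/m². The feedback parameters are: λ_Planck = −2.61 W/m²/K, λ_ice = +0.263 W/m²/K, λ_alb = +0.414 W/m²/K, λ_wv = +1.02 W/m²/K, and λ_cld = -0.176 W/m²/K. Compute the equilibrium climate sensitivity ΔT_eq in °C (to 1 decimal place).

Net feedback parameter λ = (−2.61) + (+0.263) + (+0.414) + (+1.02) + (-0.176) = -1.089 W/m²/K.
ΔT = −F/λ = −10.3/(-1.089) = 9.5 °C.

9.5 °C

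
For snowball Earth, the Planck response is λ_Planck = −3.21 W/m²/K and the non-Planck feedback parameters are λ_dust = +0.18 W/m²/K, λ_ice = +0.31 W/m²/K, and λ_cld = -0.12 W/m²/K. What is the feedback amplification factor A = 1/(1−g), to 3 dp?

Convert to gains: g_dust = 0.18/3.21 = 0.05607; g_ice = 0.31/3.21 = 0.09657; g_cld = -0.12/3.21 = -0.03738.
Total gain g = 0.11526.
A = 1/(1 − 0.11526) = 1.130.

1.130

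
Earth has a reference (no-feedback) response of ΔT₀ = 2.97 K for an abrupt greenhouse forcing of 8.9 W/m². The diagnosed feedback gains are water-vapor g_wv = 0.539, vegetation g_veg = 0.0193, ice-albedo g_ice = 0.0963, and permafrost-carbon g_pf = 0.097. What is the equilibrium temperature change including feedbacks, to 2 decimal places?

Total gain g = 0.539 + 0.0193 + 0.0963 + 0.097 = 0.7516.
Amplification A = 1/(1 − 0.7516) = 4.026.
ΔT = 2.97 × 4.026 = 11.96 K.

11.96 K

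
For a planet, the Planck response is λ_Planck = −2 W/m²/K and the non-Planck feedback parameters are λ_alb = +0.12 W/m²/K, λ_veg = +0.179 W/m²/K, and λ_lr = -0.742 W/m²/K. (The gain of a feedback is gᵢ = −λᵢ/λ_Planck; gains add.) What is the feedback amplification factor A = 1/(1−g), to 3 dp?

0.819

Convert to gains: g_alb = 0.12/2 = 0.06; g_veg = 0.179/2 = 0.0895; g_lr = -0.742/2 = -0.371.
Total gain g = -0.2215.
A = 1/(1 + 0.2215) = 0.819.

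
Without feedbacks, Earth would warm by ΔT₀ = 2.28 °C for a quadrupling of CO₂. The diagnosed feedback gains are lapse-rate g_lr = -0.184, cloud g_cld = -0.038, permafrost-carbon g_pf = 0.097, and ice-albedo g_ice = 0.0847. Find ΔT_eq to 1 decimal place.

Total gain g = -0.184 − 0.038 + 0.097 + 0.0847 = -0.0403.
Amplification A = 1/(1 + 0.0403) = 0.9613.
ΔT = 2.28 × 0.9613 = 2.2 °C.

2.2 °C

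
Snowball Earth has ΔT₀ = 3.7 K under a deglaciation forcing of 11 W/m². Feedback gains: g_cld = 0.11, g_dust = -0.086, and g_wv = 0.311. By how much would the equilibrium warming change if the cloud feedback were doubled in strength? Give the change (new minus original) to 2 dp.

Original: g = 0.335, ΔT = 3.7/(1−0.335) = 5.5639 K.
With doubled cloud: g' = 0.445, ΔT' = 3.7/(1−0.445) = 6.6667 K.
Change = 6.6667 − 5.5639 = 1.10 K.

1.10 K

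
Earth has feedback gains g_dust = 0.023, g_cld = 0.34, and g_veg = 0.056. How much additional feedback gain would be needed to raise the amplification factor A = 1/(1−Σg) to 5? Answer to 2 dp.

0.38

Current total gain = 0.419.
Target gain for A = 5: g* = 1 − 1/5 = 0.8.
Additional gain needed = 0.8 − 0.419 = 0.38.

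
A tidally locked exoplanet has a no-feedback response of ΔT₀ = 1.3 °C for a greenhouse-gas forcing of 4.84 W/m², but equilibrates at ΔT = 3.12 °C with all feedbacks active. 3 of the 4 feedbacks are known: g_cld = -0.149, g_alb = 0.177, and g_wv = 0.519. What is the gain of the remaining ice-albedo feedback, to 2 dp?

0.04

Amplification A = ΔT/ΔT₀ = 3.12/1.3 = 2.4.
Total gain g = 1 − 1/A = 1 − 1/2.4 = 0.5833.
Known gains sum to -0.149 + 0.177 + 0.519 = 0.547.
g_ice = 0.5833 − 0.547 = 0.04.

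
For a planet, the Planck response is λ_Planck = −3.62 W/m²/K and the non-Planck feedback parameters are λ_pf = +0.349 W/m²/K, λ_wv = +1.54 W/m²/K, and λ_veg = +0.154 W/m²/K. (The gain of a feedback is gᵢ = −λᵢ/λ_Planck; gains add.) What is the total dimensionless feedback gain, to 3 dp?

0.564

Convert to gains: g_pf = 0.349/3.62 = 0.09641; g_wv = 1.54/3.62 = 0.4254; g_veg = 0.154/3.62 = 0.04254.
Total gain g = 0.56435.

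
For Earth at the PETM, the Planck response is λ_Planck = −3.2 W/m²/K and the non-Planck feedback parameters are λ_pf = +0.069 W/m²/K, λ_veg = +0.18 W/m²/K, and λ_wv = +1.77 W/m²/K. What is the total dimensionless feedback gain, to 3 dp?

Convert to gains: g_pf = 0.069/3.2 = 0.02156; g_veg = 0.18/3.2 = 0.05625; g_wv = 1.77/3.2 = 0.5531.
Total gain g = 0.63091.

0.631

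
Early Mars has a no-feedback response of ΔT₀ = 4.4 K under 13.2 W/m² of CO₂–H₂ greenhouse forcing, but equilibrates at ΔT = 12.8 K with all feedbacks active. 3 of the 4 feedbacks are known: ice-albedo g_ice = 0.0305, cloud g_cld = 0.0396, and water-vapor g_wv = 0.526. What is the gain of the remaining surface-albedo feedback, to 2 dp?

Amplification A = ΔT/ΔT₀ = 12.8/4.4 = 2.909.
Total gain g = 1 − 1/A = 1 − 1/2.909 = 0.6562.
Known gains sum to 0.0305 + 0.0396 + 0.526 = 0.5961.
g_alb = 0.6562 − 0.5961 = 0.06.

0.06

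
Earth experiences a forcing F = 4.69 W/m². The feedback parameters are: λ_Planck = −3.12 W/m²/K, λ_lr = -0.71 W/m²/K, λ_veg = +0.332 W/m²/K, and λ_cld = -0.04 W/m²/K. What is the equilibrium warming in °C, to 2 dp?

1.33 °C

Net feedback parameter λ = (−3.12) + (-0.71) + (+0.332) + (-0.04) = -3.538 W/m²/K.
ΔT = −F/λ = −4.69/(-3.538) = 1.33 °C.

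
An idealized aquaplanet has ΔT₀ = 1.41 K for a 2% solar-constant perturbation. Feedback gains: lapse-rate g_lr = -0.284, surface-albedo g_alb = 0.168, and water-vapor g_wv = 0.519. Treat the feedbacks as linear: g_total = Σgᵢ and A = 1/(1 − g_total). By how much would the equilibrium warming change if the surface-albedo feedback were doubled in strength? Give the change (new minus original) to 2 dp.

0.92 K

Original: g = 0.403, ΔT = 1.41/(1−0.403) = 2.3618 K.
With doubled surface-albedo: g' = 0.571, ΔT' = 1.41/(1−0.571) = 3.2867 K.
Change = 3.2867 − 2.3618 = 0.92 K.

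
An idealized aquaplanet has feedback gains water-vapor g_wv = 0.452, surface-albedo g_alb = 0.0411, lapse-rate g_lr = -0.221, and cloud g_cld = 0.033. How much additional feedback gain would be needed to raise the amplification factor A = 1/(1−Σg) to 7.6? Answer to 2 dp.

Current total gain = 0.3051.
Target gain for A = 7.6: g* = 1 − 1/7.6 = 0.8684.
Additional gain needed = 0.8684 − 0.3051 = 0.56.

0.56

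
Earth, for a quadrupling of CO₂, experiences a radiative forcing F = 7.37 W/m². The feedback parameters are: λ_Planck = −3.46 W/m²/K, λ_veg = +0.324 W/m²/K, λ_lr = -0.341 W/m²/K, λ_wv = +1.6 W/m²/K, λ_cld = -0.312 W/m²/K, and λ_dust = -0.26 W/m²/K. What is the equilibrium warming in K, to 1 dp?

Net feedback parameter λ = (−3.46) + (+0.324) + (-0.341) + (+1.6) + (-0.312) + (-0.26) = -2.449 W/m²/K.
ΔT = −F/λ = −7.37/(-2.449) = 3.0 K.

3.0 K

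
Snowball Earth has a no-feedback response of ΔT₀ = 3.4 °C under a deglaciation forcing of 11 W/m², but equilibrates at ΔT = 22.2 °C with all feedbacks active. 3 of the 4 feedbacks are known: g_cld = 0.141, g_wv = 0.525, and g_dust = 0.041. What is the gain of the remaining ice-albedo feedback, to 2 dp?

0.14

Amplification A = ΔT/ΔT₀ = 22.2/3.4 = 6.529.
Total gain g = 1 − 1/A = 1 − 1/6.529 = 0.8468.
Known gains sum to 0.141 + 0.525 + 0.041 = 0.707.
g_ice = 0.8468 − 0.707 = 0.14.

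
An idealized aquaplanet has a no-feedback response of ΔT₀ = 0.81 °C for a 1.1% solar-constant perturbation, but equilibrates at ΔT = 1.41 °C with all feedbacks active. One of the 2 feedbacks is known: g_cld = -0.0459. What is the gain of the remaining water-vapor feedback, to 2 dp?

0.47

Amplification A = ΔT/ΔT₀ = 1.41/0.81 = 1.741.
Total gain g = 1 − 1/A = 1 − 1/1.741 = 0.4256.
The known gain is -0.0459.
g_wv = 0.4256 + 0.0459 = 0.47.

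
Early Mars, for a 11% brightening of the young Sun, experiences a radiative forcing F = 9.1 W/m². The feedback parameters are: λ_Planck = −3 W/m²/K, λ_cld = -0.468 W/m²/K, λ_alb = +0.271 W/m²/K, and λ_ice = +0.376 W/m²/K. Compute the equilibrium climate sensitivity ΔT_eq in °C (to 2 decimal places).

3.23 °C

Net feedback parameter λ = (−3) + (-0.468) + (+0.271) + (+0.376) = -2.821 W/m²/K.
ΔT = −F/λ = −9.1/(-2.821) = 3.23 °C.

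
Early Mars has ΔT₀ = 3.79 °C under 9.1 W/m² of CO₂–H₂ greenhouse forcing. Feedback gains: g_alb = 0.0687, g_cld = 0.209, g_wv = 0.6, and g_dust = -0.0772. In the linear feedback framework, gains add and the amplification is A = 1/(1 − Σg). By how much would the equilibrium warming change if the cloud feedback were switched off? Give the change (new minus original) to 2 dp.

-9.72 °C

Original: g = 0.8005, ΔT = 3.79/(1−0.8005) = 18.9975 °C.
Without cloud: g' = 0.5915, ΔT' = 3.79/(1−0.5915) = 9.2778 °C.
Change = 9.2778 − 18.9975 = -9.72 °C.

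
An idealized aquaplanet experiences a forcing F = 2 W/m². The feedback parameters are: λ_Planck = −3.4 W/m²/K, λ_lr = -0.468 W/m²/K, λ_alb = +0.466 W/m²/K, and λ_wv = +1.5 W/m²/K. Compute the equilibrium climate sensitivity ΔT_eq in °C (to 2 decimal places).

Net feedback parameter λ = (−3.4) + (-0.468) + (+0.466) + (+1.5) = -1.902 W/m²/K.
ΔT = −F/λ = −2/(-1.902) = 1.05 °C.

1.05 °C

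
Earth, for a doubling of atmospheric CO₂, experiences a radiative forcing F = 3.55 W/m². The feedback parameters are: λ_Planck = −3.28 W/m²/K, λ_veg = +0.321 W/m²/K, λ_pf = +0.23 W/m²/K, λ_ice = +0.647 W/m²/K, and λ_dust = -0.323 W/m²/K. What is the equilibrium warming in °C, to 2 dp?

Net feedback parameter λ = (−3.28) + (+0.321) + (+0.23) + (+0.647) + (-0.323) = -2.405 W/m²/K.
ΔT = −F/λ = −3.55/(-2.405) = 1.48 °C.

1.48 °C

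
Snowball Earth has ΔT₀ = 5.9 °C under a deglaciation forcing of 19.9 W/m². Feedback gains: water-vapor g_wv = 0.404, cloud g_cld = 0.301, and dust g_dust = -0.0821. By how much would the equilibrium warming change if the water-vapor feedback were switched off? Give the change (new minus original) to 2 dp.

Original: g = 0.6229, ΔT = 5.9/(1−0.6229) = 15.6457 °C.
Without water-vapor: g' = 0.2189, ΔT' = 5.9/(1−0.2189) = 7.5535 °C.
Change = 7.5535 − 15.6457 = -8.09 °C.

-8.09 °C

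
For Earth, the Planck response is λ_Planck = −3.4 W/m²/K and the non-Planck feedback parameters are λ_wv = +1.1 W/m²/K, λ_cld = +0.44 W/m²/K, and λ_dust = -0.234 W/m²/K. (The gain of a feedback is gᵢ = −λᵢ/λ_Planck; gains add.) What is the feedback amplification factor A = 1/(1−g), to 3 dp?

1.624

Convert to gains: g_wv = 1.1/3.4 = 0.3235; g_cld = 0.44/3.4 = 0.1294; g_dust = -0.234/3.4 = -0.06882.
Total gain g = 0.38408.
A = 1/(1 − 0.38408) = 1.624.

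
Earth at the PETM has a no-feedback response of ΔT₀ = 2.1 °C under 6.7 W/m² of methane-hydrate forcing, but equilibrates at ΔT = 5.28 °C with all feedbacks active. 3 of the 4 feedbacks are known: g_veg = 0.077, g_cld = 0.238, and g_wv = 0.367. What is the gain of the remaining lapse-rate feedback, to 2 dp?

Amplification A = ΔT/ΔT₀ = 5.28/2.1 = 2.514.
Total gain g = 1 − 1/A = 1 − 1/2.514 = 0.6022.
Known gains sum to 0.077 + 0.238 + 0.367 = 0.682.
g_lr = 0.6022 − 0.682 = -0.08.

-0.08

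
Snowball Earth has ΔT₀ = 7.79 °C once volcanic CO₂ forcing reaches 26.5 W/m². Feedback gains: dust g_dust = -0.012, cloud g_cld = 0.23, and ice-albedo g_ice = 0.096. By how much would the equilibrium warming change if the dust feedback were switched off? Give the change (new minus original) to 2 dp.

Original: g = 0.314, ΔT = 7.79/(1−0.314) = 11.3557 °C.
Without dust: g' = 0.326, ΔT' = 7.79/(1−0.326) = 11.5579 °C.
Change = 11.5579 − 11.3557 = 0.20 °C.

0.20 °C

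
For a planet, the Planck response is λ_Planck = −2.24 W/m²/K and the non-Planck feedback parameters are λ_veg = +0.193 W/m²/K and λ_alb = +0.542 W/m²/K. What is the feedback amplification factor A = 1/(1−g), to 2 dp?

Convert to gains: g_veg = 0.193/2.24 = 0.08616; g_alb = 0.542/2.24 = 0.242.
Total gain g = 0.32816.
A = 1/(1 − 0.32816) = 1.49.

1.49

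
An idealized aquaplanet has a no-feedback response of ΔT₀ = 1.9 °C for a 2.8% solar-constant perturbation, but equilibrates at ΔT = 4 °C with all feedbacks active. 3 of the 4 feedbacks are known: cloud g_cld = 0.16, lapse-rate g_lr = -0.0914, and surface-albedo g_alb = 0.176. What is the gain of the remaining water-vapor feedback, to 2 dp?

Amplification A = ΔT/ΔT₀ = 4/1.9 = 2.105.
Total gain g = 1 − 1/A = 1 − 1/2.105 = 0.5249.
Known gains sum to 0.16 − 0.0914 + 0.176 = 0.2446.
g_wv = 0.5249 − 0.2446 = 0.28.

0.28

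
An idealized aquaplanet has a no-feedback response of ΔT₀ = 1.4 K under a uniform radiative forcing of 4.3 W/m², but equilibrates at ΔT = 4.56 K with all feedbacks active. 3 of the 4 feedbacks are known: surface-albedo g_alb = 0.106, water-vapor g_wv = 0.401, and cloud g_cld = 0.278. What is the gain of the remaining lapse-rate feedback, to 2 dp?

-0.09

Amplification A = ΔT/ΔT₀ = 4.56/1.4 = 3.257.
Total gain g = 1 − 1/A = 1 − 1/3.257 = 0.693.
Known gains sum to 0.106 + 0.401 + 0.278 = 0.785.
g_lr = 0.693 − 0.785 = -0.09.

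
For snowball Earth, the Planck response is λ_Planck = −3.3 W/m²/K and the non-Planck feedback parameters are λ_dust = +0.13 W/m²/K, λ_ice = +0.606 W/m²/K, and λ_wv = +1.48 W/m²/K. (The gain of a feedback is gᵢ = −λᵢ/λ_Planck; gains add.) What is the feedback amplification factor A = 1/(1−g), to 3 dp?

Convert to gains: g_dust = 0.13/3.3 = 0.03939; g_ice = 0.606/3.3 = 0.1836; g_wv = 1.48/3.3 = 0.4485.
Total gain g = 0.67149.
A = 1/(1 − 0.67149) = 3.044.

3.044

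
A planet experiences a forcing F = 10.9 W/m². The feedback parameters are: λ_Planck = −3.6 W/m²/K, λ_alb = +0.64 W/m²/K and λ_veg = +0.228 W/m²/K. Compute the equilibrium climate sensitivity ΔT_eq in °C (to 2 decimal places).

Net feedback parameter λ = (−3.6) + (+0.64) + (+0.228) = -2.732 W/m²/K.
ΔT = −F/λ = −10.9/(-2.732) = 3.99 °C.

3.99 °C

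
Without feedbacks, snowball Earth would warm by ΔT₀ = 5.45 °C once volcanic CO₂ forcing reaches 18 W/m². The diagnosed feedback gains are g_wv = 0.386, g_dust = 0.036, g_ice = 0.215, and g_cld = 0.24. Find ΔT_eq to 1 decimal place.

Total gain g = 0.386 + 0.036 + 0.215 + 0.24 = 0.877.
Amplification A = 1/(1 − 0.877) = 8.13.
ΔT = 5.45 × 8.13 = 44.3 °C.

44.3 °C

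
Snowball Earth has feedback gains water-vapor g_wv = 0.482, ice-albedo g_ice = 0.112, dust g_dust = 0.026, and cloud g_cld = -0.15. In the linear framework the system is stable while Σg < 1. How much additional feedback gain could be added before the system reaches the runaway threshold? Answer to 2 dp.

0.53

Current total gain = 0.482 + 0.112 + 0.026 − 0.15 = 0.47.
Margin to runaway = 1 − 0.47 = 0.53.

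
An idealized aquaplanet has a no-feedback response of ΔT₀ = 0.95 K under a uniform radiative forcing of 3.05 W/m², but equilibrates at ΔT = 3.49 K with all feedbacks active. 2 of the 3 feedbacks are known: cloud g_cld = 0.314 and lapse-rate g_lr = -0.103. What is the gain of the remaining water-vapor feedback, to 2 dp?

Amplification A = ΔT/ΔT₀ = 3.49/0.95 = 3.674.
Total gain g = 1 − 1/A = 1 − 1/3.674 = 0.7278.
Known gains sum to 0.314 − 0.103 = 0.211.
g_wv = 0.7278 − 0.211 = 0.52.

0.52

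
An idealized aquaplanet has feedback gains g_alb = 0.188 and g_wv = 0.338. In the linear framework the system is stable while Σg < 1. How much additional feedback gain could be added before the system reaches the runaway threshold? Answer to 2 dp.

Current total gain = 0.188 + 0.338 = 0.526.
Margin to runaway = 1 − 0.526 = 0.47.

0.47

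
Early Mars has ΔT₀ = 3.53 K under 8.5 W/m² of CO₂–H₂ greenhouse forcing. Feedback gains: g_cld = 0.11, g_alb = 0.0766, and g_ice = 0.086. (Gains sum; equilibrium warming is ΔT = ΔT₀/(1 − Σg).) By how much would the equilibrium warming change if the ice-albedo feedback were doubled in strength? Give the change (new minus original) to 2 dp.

Original: g = 0.2726, ΔT = 3.53/(1−0.2726) = 4.8529 K.
With doubled ice-albedo: g' = 0.3586, ΔT' = 3.53/(1−0.3586) = 5.5036 K.
Change = 5.5036 − 4.8529 = 0.65 K.

0.65 K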